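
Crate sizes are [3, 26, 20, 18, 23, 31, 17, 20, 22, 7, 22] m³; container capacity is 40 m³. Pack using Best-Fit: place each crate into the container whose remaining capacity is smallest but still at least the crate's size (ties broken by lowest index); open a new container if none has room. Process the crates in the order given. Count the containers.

7

3 m³ → container 1 (remaining 37 m³)
26 m³ → container 1 (remaining 11 m³)
20 m³ → container 2 (remaining 20 m³)
18 m³ → container 2 (remaining 2 m³)
23 m³ → container 3 (remaining 17 m³)
31 m³ → container 4 (remaining 9 m³)
17 m³ → container 3 (remaining 0 m³)
20 m³ → container 5 (remaining 20 m³)
22 m³ → container 6 (remaining 18 m³)
7 m³ → container 4 (remaining 2 m³)
22 m³ → container 7 (remaining 18 m³)
Final containers: [3,26] [20,18] [23,17] [31,7] [20] [22] [22].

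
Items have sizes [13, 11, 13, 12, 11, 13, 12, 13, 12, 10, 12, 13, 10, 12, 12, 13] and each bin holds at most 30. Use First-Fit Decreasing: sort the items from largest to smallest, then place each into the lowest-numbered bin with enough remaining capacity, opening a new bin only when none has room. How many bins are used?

8

Sorted descending: 13, 13, 13, 13, 13, 13, 12, 12, 12, 12, 12, 12, 11, 11, 10, 10.
13 → bin 1 (remaining 17)
13 → bin 1 (remaining 4)
13 → bin 2 (remaining 17)
13 → bin 2 (remaining 4)
13 → bin 3 (remaining 17)
13 → bin 3 (remaining 4)
12 → bin 4 (remaining 18)
12 → bin 4 (remaining 6)
12 → bin 5 (remaining 18)
12 → bin 5 (remaining 6)
12 → bin 6 (remaining 18)
12 → bin 6 (remaining 6)
11 → bin 7 (remaining 19)
11 → bin 7 (remaining 8)
10 → bin 8 (remaining 20)
10 → bin 8 (remaining 10)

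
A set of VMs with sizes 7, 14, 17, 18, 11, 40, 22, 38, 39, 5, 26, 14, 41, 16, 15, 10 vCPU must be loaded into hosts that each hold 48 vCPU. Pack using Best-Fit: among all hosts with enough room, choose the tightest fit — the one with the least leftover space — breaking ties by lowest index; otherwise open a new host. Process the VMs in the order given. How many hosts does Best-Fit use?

7 vCPU → host 1 (remaining 41 vCPU)
14 vCPU → host 1 (remaining 27 vCPU)
17 vCPU → host 1 (remaining 10 vCPU)
18 vCPU → host 2 (remaining 30 vCPU)
11 vCPU → host 2 (remaining 19 vCPU)
40 vCPU → host 3 (remaining 8 vCPU)
22 vCPU → host 4 (remaining 26 vCPU)
38 vCPU → host 5 (remaining 10 vCPU)
39 vCPU → host 6 (remaining 9 vCPU)
5 vCPU → host 3 (remaining 3 vCPU)
26 vCPU → host 4 (remaining 0 vCPU)
14 vCPU → host 2 (remaining 5 vCPU)
41 vCPU → host 7 (remaining 7 vCPU)
16 vCPU → host 8 (remaining 32 vCPU)
15 vCPU → host 8 (remaining 17 vCPU)
10 vCPU → host 1 (remaining 0 vCPU)

8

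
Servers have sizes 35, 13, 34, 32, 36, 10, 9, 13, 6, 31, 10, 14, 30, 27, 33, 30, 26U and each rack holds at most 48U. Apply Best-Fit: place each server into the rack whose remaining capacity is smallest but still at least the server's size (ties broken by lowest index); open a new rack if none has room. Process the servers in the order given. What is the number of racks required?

10 racks

rack 1: place 35U, 13U left
rack 1: place 13U, 0U left
rack 2: place 34U, 14U left
rack 3: place 32U, 16U left
rack 4: place 36U, 12U left
rack 4: place 10U, 2U left
rack 2: place 9U, 5U left
rack 3: place 13U, 3U left
rack 5: place 6U, 42U left
rack 5: place 31U, 11U left
rack 5: place 10U, 1U left
rack 6: place 14U, 34U left
rack 6: place 30U, 4U left
rack 7: place 27U, 21U left
rack 8: place 33U, 15U left
rack 9: place 30U, 18U left
rack 10: place 26U, 22U left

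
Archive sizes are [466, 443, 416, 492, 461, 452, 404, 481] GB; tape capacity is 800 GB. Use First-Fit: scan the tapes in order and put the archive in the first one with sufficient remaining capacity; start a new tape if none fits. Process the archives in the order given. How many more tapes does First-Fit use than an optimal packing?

0

First-Fit: [466] [443] [416] [492] [461] [452] [404] [481] → 8 tapes.
8 archives exceed 400 GB (half the capacity), and no two of those can share a tape, so at least 8 tapes are needed.
So 8 is already optimal.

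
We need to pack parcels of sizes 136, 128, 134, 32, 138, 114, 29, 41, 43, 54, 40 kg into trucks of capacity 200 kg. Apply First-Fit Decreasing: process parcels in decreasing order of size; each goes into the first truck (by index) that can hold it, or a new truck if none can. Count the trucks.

Sorted descending: 138, 136, 134, 128, 114, 54, 43, 41, 40, 32, 29.
138 kg → truck 1 (remaining 62 kg)
136 kg → truck 2 (remaining 64 kg)
134 kg → truck 3 (remaining 66 kg)
128 kg → truck 4 (remaining 72 kg)
114 kg → truck 5 (remaining 86 kg)
54 kg → truck 1 (remaining 8 kg)
43 kg → truck 2 (remaining 21 kg)
41 kg → truck 3 (remaining 25 kg)
40 kg → truck 4 (remaining 32 kg)
32 kg → truck 4 (remaining 0 kg)
29 kg → truck 5 (remaining 57 kg)

5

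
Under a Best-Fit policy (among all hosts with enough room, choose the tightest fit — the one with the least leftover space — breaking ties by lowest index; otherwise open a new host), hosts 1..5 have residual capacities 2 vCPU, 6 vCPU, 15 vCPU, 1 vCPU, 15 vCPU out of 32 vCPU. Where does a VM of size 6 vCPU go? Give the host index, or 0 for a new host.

2

Hosts with room: host 2 (6 vCPU), host 3 (15 vCPU), host 5 (15 vCPU).
Tightest fit is host 2 with 6 vCPU free.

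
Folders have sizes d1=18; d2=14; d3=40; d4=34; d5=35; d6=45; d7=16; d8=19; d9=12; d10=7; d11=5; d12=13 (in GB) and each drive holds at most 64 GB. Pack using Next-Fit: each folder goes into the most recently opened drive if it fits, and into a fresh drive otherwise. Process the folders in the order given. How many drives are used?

Put d1 (18 GB) in drive 1; 46 GB remain.
Put d2 (14 GB) in drive 1; 32 GB remain.
Put d3 (40 GB) in drive 2; 24 GB remain.
Put d4 (34 GB) in drive 3; 30 GB remain.
Put d5 (35 GB) in drive 4; 29 GB remain.
Put d6 (45 GB) in drive 5; 19 GB remain.
Put d7 (16 GB) in drive 5; 3 GB remain.
Put d8 (19 GB) in drive 6; 45 GB remain.
Put d9 (12 GB) in drive 6; 33 GB remain.
Put d10 (7 GB) in drive 6; 26 GB remain.
Put d11 (5 GB) in drive 6; 21 GB remain.
Put d12 (13 GB) in drive 6; 8 GB remain.

6 drives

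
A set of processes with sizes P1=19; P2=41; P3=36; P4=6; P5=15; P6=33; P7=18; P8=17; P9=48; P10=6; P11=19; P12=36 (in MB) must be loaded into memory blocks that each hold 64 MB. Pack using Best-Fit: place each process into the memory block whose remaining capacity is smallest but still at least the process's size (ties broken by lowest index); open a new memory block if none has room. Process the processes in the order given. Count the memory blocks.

P1 (19 MB) → memory block 1 (remaining 45 MB)
P2 (41 MB) → memory block 1 (remaining 4 MB)
P3 (36 MB) → memory block 2 (remaining 28 MB)
P4 (6 MB) → memory block 2 (remaining 22 MB)
P5 (15 MB) → memory block 2 (remaining 7 MB)
P6 (33 MB) → memory block 3 (remaining 31 MB)
P7 (18 MB) → memory block 3 (remaining 13 MB)
P8 (17 MB) → memory block 4 (remaining 47 MB)
P9 (48 MB) → memory block 5 (remaining 16 MB)
P10 (6 MB) → memory block 2 (remaining 1 MB)
P11 (19 MB) → memory block 4 (remaining 28 MB)
P12 (36 MB) → memory block 6 (remaining 28 MB)

6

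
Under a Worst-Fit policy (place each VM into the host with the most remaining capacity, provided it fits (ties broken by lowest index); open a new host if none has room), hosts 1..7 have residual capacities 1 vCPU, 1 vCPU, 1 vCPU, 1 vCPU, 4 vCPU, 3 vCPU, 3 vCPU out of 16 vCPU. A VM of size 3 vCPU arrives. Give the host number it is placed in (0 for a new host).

Hosts with room: host 5 (4 vCPU), host 6 (3 vCPU), host 7 (3 vCPU).
Most room is host 5 with 4 vCPU free.

5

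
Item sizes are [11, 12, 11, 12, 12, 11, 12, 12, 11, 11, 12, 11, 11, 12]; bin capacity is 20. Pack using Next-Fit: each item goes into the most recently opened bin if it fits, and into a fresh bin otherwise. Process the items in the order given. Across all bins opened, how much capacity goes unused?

119

11 → bin 1 (remaining 9)
12 → bin 2 (remaining 8)
11 → bin 3 (remaining 9)
12 → bin 4 (remaining 8)
12 → bin 5 (remaining 8)
11 → bin 6 (remaining 9)
12 → bin 7 (remaining 8)
12 → bin 8 (remaining 8)
11 → bin 9 (remaining 9)
11 → bin 10 (remaining 9)
12 → bin 11 (remaining 8)
11 → bin 12 (remaining 9)
11 → bin 13 (remaining 9)
12 → bin 14 (remaining 8)
14 bins × 20 = 280; used 161; unused 119.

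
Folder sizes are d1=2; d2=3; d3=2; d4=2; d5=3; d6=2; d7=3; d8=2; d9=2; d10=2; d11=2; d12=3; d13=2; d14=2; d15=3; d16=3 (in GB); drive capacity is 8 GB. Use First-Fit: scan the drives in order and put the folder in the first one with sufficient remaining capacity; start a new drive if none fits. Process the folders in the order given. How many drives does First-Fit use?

Put d1 (2 GB) in drive 1; 6 GB remain.
Put d2 (3 GB) in drive 1; 3 GB remain.
Put d3 (2 GB) in drive 1; 1 GB remain.
Put d4 (2 GB) in drive 2; 6 GB remain.
Put d5 (3 GB) in drive 2; 3 GB remain.
Put d6 (2 GB) in drive 2; 1 GB remain.
Put d7 (3 GB) in drive 3; 5 GB remain.
Put d8 (2 GB) in drive 3; 3 GB remain.
Put d9 (2 GB) in drive 3; 1 GB remain.
Put d10 (2 GB) in drive 4; 6 GB remain.
Put d11 (2 GB) in drive 4; 4 GB remain.
Put d12 (3 GB) in drive 4; 1 GB remain.
Put d13 (2 GB) in drive 5; 6 GB remain.
Put d14 (2 GB) in drive 5; 4 GB remain.
Put d15 (3 GB) in drive 5; 1 GB remain.
Put d16 (3 GB) in drive 6; 5 GB remain.

6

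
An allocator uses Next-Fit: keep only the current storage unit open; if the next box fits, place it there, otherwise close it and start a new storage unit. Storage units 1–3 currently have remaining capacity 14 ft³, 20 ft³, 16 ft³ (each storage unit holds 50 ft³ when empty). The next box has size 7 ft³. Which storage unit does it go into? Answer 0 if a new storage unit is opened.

3

Next-Fit only looks at storage unit 3, which has 16 ft³ free.
7 ft³ fits there.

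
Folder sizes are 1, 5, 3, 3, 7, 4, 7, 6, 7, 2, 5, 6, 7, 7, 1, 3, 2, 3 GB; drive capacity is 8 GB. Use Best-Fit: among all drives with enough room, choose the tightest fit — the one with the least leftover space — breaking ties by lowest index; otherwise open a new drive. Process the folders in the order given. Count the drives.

drive 1: place 1 GB, 7 GB left
drive 1: place 5 GB, 2 GB left
drive 2: place 3 GB, 5 GB left
drive 2: place 3 GB, 2 GB left
drive 3: place 7 GB, 1 GB left
drive 4: place 4 GB, 4 GB left
drive 5: place 7 GB, 1 GB left
drive 6: place 6 GB, 2 GB left
drive 7: place 7 GB, 1 GB left
drive 1: place 2 GB, 0 GB left
drive 8: place 5 GB, 3 GB left
drive 9: place 6 GB, 2 GB left
drive 10: place 7 GB, 1 GB left
drive 11: place 7 GB, 1 GB left
drive 3: place 1 GB, 0 GB left
drive 8: place 3 GB, 0 GB left
drive 2: place 2 GB, 0 GB left
drive 4: place 3 GB, 1 GB left

11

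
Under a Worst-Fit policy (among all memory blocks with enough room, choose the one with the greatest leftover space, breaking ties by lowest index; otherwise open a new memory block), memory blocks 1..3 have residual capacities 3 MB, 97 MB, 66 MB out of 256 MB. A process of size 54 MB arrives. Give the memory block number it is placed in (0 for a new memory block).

Memory blocks with room: memory block 2 (97 MB), memory block 3 (66 MB).
Most room is memory block 2 with 97 MB free.

2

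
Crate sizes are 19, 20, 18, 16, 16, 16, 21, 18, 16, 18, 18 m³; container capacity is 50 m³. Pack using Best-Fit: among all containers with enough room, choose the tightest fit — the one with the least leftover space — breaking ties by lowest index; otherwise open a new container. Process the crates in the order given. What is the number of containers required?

19 m³ → container 1 (remaining 31 m³)
20 m³ → container 1 (remaining 11 m³)
18 m³ → container 2 (remaining 32 m³)
16 m³ → container 2 (remaining 16 m³)
16 m³ → container 2 (remaining 0 m³)
16 m³ → container 3 (remaining 34 m³)
21 m³ → container 3 (remaining 13 m³)
18 m³ → container 4 (remaining 32 m³)
16 m³ → container 4 (remaining 16 m³)
18 m³ → container 5 (remaining 32 m³)
18 m³ → container 5 (remaining 14 m³)

5 containers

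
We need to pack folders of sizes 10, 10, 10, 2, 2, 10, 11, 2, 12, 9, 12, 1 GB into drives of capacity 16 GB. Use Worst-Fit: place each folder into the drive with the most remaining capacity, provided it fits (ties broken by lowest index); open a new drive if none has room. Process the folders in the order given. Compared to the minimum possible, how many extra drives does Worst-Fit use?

Worst-Fit: [10,2] [10,2] [10,2] [10] [11] [12] [9,1] [12] → 8 drives.
8 folders exceed 8 GB (half the capacity), and no two of those can share a drive, so at least 8 drives are needed.
So 8 is already optimal.

0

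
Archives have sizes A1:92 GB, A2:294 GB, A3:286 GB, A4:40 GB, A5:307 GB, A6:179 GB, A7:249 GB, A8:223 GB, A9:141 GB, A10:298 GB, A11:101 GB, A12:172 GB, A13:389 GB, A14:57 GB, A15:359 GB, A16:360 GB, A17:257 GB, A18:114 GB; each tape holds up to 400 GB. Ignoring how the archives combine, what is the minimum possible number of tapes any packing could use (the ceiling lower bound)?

10

Total size = 92 + 294 + 286 + 40 + 307 + 179 + 249 + 223 + 141 + 298 + 101 + 172 + 389 + 57 + 359 + 360 + 257 + 114 = 3918 GB.
⌈3918 / 400⌉ = 10.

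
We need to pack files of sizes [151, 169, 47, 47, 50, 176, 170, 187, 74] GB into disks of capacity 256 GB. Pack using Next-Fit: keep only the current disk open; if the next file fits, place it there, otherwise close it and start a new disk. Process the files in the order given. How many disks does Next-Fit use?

7 disks

Put 151 GB in disk 1; 105 GB remain.
Put 169 GB in disk 2; 87 GB remain.
Put 47 GB in disk 2; 40 GB remain.
Put 47 GB in disk 3; 209 GB remain.
Put 50 GB in disk 3; 159 GB remain.
Put 176 GB in disk 4; 80 GB remain.
Put 170 GB in disk 5; 86 GB remain.
Put 187 GB in disk 6; 69 GB remain.
Put 74 GB in disk 7; 182 GB remain.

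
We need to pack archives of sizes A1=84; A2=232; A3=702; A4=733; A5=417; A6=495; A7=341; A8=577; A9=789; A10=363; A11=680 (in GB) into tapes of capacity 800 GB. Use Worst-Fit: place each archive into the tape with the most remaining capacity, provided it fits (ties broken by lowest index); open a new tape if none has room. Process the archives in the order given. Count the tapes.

A1 (84 GB) → tape 1 (remaining 716 GB)
A2 (232 GB) → tape 1 (remaining 484 GB)
A3 (702 GB) → tape 2 (remaining 98 GB)
A4 (733 GB) → tape 3 (remaining 67 GB)
A5 (417 GB) → tape 1 (remaining 67 GB)
A6 (495 GB) → tape 4 (remaining 305 GB)
A7 (341 GB) → tape 5 (remaining 459 GB)
A8 (577 GB) → tape 6 (remaining 223 GB)
A9 (789 GB) → tape 7 (remaining 11 GB)
A10 (363 GB) → tape 5 (remaining 96 GB)
A11 (680 GB) → tape 8 (remaining 120 GB)
Final tapes: [84,232,417] [702] [733] [495] [341,363] [577] [789] [680].

8 tapes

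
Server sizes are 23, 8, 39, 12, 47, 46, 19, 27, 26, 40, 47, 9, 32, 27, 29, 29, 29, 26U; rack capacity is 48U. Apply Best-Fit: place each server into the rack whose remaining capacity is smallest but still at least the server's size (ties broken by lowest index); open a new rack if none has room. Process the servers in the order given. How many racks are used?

14 racks

23U → rack 1 (remaining 25U)
8U → rack 1 (remaining 17U)
39U → rack 2 (remaining 9U)
12U → rack 1 (remaining 5U)
47U → rack 3 (remaining 1U)
46U → rack 4 (remaining 2U)
19U → rack 5 (remaining 29U)
27U → rack 5 (remaining 2U)
26U → rack 6 (remaining 22U)
40U → rack 7 (remaining 8U)
47U → rack 8 (remaining 1U)
9U → rack 2 (remaining 0U)
32U → rack 9 (remaining 16U)
27U → rack 10 (remaining 21U)
29U → rack 11 (remaining 19U)
29U → rack 12 (remaining 19U)
29U → rack 13 (remaining 19U)
26U → rack 14 (remaining 22U)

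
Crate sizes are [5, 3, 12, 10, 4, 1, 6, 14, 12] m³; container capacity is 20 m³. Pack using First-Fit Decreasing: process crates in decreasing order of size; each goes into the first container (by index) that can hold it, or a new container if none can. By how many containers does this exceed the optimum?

First-Fit Decreasing: [14,6] [12,5,3] [12,4,1] [10] → 4 containers.
Total size 67 m³; any packing needs at least ⌈67/20⌉ = 4 containers.
So 4 is already optimal.

0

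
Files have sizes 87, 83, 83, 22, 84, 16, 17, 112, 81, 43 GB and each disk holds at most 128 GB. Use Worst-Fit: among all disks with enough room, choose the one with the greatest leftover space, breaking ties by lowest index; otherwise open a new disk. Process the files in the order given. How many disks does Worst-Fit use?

87 GB → disk 1 (remaining 41 GB)
83 GB → disk 2 (remaining 45 GB)
83 GB → disk 3 (remaining 45 GB)
22 GB → disk 2 (remaining 23 GB)
84 GB → disk 4 (remaining 44 GB)
16 GB → disk 3 (remaining 29 GB)
17 GB → disk 4 (remaining 27 GB)
112 GB → disk 5 (remaining 16 GB)
81 GB → disk 6 (remaining 47 GB)
43 GB → disk 6 (remaining 4 GB)
Final disks: [87] [83,22] [83,16] [84,17] [112] [81,43].

6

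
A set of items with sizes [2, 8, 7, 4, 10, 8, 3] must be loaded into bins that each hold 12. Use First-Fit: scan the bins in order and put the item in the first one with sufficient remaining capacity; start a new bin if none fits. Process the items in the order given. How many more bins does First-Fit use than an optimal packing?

0

First-Fit: [2,8] [7,4] [10] [8,3] → 4 bins.
Total size 42; any packing needs at least ⌈42/12⌉ = 4 bins.
So 4 is already optimal.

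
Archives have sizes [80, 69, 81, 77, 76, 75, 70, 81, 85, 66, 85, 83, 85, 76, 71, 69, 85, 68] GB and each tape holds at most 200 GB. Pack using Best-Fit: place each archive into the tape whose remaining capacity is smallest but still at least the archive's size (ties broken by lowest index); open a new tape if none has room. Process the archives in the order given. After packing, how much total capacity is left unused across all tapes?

Put 80 GB in tape 1; 120 GB remain.
Put 69 GB in tape 1; 51 GB remain.
Put 81 GB in tape 2; 119 GB remain.
Put 77 GB in tape 2; 42 GB remain.
Put 76 GB in tape 3; 124 GB remain.
Put 75 GB in tape 3; 49 GB remain.
Put 70 GB in tape 4; 130 GB remain.
Put 81 GB in tape 4; 49 GB remain.
Put 85 GB in tape 5; 115 GB remain.
Put 66 GB in tape 5; 49 GB remain.
Put 85 GB in tape 6; 115 GB remain.
Put 83 GB in tape 6; 32 GB remain.
Put 85 GB in tape 7; 115 GB remain.
Put 76 GB in tape 7; 39 GB remain.
Put 71 GB in tape 8; 129 GB remain.
Put 69 GB in tape 8; 60 GB remain.
Put 85 GB in tape 9; 115 GB remain.
Put 68 GB in tape 9; 47 GB remain.
9 tapes × 200 GB = 1800 GB; used 1382 GB; unused 418 GB.

418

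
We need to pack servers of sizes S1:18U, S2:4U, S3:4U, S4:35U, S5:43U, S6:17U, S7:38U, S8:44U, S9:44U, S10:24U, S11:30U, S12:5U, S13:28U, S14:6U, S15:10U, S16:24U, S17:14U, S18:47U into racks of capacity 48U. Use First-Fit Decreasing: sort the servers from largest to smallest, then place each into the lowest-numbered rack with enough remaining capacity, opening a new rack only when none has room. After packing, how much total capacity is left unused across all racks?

Sorted descending: 47, 44, 44, 43, 38, 35, 30, 28, 24, 24, 18, 17, 14, 10, 6, 5, 4, 4.
47U → rack 1 (remaining 1U)
44U → rack 2 (remaining 4U)
44U → rack 3 (remaining 4U)
43U → rack 4 (remaining 5U)
38U → rack 5 (remaining 10U)
35U → rack 6 (remaining 13U)
30U → rack 7 (remaining 18U)
28U → rack 8 (remaining 20U)
24U → rack 9 (remaining 24U)
24U → rack 9 (remaining 0U)
18U → rack 7 (remaining 0U)
17U → rack 8 (remaining 3U)
14U → rack 10 (remaining 34U)
10U → rack 5 (remaining 0U)
6U → rack 6 (remaining 7U)
5U → rack 4 (remaining 0U)
4U → rack 2 (remaining 0U)
4U → rack 3 (remaining 0U)
10 racks × 48U = 480U; used 435U; unused 45U.

45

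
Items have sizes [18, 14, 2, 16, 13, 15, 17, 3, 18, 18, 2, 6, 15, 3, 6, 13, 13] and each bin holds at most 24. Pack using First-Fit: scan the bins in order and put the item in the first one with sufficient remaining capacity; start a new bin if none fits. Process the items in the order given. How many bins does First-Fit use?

11 bins

Put 18 in bin 1; 6 remain.
Put 14 in bin 2; 10 remain.
Put 2 in bin 1; 4 remain.
Put 16 in bin 3; 8 remain.
Put 13 in bin 4; 11 remain.
Put 15 in bin 5; 9 remain.
Put 17 in bin 6; 7 remain.
Put 3 in bin 1; 1 remain.
Put 18 in bin 7; 6 remain.
Put 18 in bin 8; 6 remain.
Put 2 in bin 2; 8 remain.
Put 6 in bin 2; 2 remain.
Put 15 in bin 9; 9 remain.
Put 3 in bin 3; 5 remain.
Put 6 in bin 4; 5 remain.
Put 13 in bin 10; 11 remain.
Put 13 in bin 11; 11 remain.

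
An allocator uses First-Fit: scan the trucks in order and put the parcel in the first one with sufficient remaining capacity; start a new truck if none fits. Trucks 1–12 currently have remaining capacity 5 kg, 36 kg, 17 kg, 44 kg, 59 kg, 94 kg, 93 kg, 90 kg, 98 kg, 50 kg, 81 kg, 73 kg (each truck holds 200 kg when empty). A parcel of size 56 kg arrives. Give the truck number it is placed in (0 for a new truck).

5

Trucks with room: truck 5 (59 kg), truck 6 (94 kg), truck 7 (93 kg), truck 8 (90 kg), truck 9 (98 kg), truck 11 (81 kg), truck 12 (73 kg).
The first with room is truck 5.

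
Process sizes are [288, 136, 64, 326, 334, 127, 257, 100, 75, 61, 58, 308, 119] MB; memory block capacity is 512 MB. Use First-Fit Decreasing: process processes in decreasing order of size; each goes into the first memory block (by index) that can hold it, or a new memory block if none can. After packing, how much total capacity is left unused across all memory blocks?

307

Sorted descending: 334, 326, 308, 288, 257, 136, 127, 119, 100, 75, 64, 61, 58.
Put 334 MB in memory block 1; 178 MB remain.
Put 326 MB in memory block 2; 186 MB remain.
Put 308 MB in memory block 3; 204 MB remain.
Put 288 MB in memory block 4; 224 MB remain.
Put 257 MB in memory block 5; 255 MB remain.
Put 136 MB in memory block 1; 42 MB remain.
Put 127 MB in memory block 2; 59 MB remain.
Put 119 MB in memory block 3; 85 MB remain.
Put 100 MB in memory block 4; 124 MB remain.
Put 75 MB in memory block 3; 10 MB remain.
Put 64 MB in memory block 4; 60 MB remain.
Put 61 MB in memory block 5; 194 MB remain.
Put 58 MB in memory block 2; 1 MB remain.
5 memory blocks × 512 MB = 2560 MB; used 2253 MB; unused 307 MB.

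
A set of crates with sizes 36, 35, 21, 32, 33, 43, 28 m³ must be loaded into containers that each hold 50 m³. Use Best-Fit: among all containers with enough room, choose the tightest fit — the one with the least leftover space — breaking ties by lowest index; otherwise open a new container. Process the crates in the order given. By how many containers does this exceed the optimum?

Best-Fit: [36] [35] [21,28] [32] [33] [43] → 6 containers.
6 crates exceed 25 m³ (half the capacity), and no two of those can share a container, so at least 6 containers are needed.
So 6 is already optimal.

0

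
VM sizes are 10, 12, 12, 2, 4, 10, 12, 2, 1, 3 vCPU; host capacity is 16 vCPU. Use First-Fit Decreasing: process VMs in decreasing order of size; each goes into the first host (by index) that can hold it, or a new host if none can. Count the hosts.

Sorted descending: 12, 12, 12, 10, 10, 4, 3, 2, 2, 1.
Put 12 vCPU in host 1; 4 vCPU remain.
Put 12 vCPU in host 2; 4 vCPU remain.
Put 12 vCPU in host 3; 4 vCPU remain.
Put 10 vCPU in host 4; 6 vCPU remain.
Put 10 vCPU in host 5; 6 vCPU remain.
Put 4 vCPU in host 1; 0 vCPU remain.
Put 3 vCPU in host 2; 1 vCPU remain.
Put 2 vCPU in host 3; 2 vCPU remain.
Put 2 vCPU in host 3; 0 vCPU remain.
Put 1 vCPU in host 2; 0 vCPU remain.

5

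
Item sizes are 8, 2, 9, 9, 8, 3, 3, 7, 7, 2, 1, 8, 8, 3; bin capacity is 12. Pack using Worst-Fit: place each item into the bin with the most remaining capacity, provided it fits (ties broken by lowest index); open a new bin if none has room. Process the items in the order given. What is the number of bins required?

bin 1: place 8, 4 left
bin 1: place 2, 2 left
bin 2: place 9, 3 left
bin 3: place 9, 3 left
bin 4: place 8, 4 left
bin 4: place 3, 1 left
bin 2: place 3, 0 left
bin 5: place 7, 5 left
bin 6: place 7, 5 left
bin 5: place 2, 3 left
bin 6: place 1, 4 left
bin 7: place 8, 4 left
bin 8: place 8, 4 left
bin 6: place 3, 1 left
Final bins: [8,2] [9,3] [9] [8,3] [7,2] [7,1,3] [8] [8].

8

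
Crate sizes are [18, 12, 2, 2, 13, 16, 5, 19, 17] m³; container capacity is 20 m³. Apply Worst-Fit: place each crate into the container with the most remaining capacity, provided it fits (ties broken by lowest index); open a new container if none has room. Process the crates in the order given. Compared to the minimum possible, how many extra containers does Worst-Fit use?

0

Worst-Fit: [18] [12,2,2] [13,5] [16] [19] [17] → 6 containers.
Total size 104 m³; any packing needs at least ⌈104/20⌉ = 6 containers.
So 6 is already optimal.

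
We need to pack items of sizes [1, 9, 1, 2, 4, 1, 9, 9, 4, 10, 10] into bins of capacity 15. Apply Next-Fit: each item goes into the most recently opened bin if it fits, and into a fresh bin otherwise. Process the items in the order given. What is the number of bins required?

5

Put 1 in bin 1; 14 remain.
Put 9 in bin 1; 5 remain.
Put 1 in bin 1; 4 remain.
Put 2 in bin 1; 2 remain.
Put 4 in bin 2; 11 remain.
Put 1 in bin 2; 10 remain.
Put 9 in bin 2; 1 remain.
Put 9 in bin 3; 6 remain.
Put 4 in bin 3; 2 remain.
Put 10 in bin 4; 5 remain.
Put 10 in bin 5; 5 remain.
Final bins: [1,9,1,2] [4,1,9] [9,4] [10] [10].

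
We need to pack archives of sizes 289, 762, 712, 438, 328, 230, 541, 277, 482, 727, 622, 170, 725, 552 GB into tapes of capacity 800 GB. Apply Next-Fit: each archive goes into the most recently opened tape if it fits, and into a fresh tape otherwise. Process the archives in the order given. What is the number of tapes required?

Put 289 GB in tape 1; 511 GB remain.
Put 762 GB in tape 2; 38 GB remain.
Put 712 GB in tape 3; 88 GB remain.
Put 438 GB in tape 4; 362 GB remain.
Put 328 GB in tape 4; 34 GB remain.
Put 230 GB in tape 5; 570 GB remain.
Put 541 GB in tape 5; 29 GB remain.
Put 277 GB in tape 6; 523 GB remain.
Put 482 GB in tape 6; 41 GB remain.
Put 727 GB in tape 7; 73 GB remain.
Put 622 GB in tape 8; 178 GB remain.
Put 170 GB in tape 8; 8 GB remain.
Put 725 GB in tape 9; 75 GB remain.
Put 552 GB in tape 10; 248 GB remain.
Final tapes: [289] [762] [712] [438,328] [230,541] [277,482] [727] [622,170] [725] [552].

10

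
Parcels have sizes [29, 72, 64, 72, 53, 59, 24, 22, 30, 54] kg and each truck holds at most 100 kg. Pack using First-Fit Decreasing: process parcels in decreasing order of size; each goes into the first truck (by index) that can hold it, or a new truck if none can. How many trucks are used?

Sorted descending: 72, 72, 64, 59, 54, 53, 30, 29, 24, 22.
Put 72 kg in truck 1; 28 kg remain.
Put 72 kg in truck 2; 28 kg remain.
Put 64 kg in truck 3; 36 kg remain.
Put 59 kg in truck 4; 41 kg remain.
Put 54 kg in truck 5; 46 kg remain.
Put 53 kg in truck 6; 47 kg remain.
Put 30 kg in truck 3; 6 kg remain.
Put 29 kg in truck 4; 12 kg remain.
Put 24 kg in truck 1; 4 kg remain.
Put 22 kg in truck 2; 6 kg remain.

6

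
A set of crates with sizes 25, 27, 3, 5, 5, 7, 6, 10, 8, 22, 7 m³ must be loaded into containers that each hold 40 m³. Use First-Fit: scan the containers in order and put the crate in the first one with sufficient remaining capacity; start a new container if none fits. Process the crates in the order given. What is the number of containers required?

container 1: place 25 m³, 15 m³ left
container 2: place 27 m³, 13 m³ left
container 1: place 3 m³, 12 m³ left
container 1: place 5 m³, 7 m³ left
container 1: place 5 m³, 2 m³ left
container 2: place 7 m³, 6 m³ left
container 2: place 6 m³, 0 m³ left
container 3: place 10 m³, 30 m³ left
container 3: place 8 m³, 22 m³ left
container 3: place 22 m³, 0 m³ left
container 4: place 7 m³, 33 m³ left
Final containers: [25,3,5,5] [27,7,6] [10,8,22] [7].

4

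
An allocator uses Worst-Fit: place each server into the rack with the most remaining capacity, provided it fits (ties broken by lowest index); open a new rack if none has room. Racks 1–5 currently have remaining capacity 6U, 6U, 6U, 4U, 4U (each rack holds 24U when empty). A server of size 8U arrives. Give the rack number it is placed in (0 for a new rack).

0

No rack has ≥ 8U free, so a new rack is opened.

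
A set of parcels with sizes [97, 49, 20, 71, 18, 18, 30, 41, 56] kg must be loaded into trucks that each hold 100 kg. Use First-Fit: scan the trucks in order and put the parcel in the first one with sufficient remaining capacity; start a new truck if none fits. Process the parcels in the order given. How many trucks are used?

97 kg → truck 1 (remaining 3 kg)
49 kg → truck 2 (remaining 51 kg)
20 kg → truck 2 (remaining 31 kg)
71 kg → truck 3 (remaining 29 kg)
18 kg → truck 2 (remaining 13 kg)
18 kg → truck 3 (remaining 11 kg)
30 kg → truck 4 (remaining 70 kg)
41 kg → truck 4 (remaining 29 kg)
56 kg → truck 5 (remaining 44 kg)

5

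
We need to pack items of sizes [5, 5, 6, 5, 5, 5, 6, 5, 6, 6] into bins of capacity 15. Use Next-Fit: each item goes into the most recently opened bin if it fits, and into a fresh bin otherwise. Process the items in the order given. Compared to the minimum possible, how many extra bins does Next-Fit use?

Next-Fit: [5,5] [6,5] [5,5] [6,5] [6,6] → 5 bins.
Total size 54; any packing needs at least ⌈54/15⌉ = 4 bins.
An optimal packing achieves that bound: [6,6] [6,6] [5,5,5] [5,5,5] → 4 bins.
Excess: 5 − 4 = 1.

1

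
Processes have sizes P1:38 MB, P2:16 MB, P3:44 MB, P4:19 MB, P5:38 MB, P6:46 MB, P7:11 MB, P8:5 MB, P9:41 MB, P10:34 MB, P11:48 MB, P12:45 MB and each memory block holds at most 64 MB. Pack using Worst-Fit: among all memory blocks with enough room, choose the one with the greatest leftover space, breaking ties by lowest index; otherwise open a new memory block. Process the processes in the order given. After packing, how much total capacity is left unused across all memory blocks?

127

P1 (38 MB) → memory block 1 (remaining 26 MB)
P2 (16 MB) → memory block 1 (remaining 10 MB)
P3 (44 MB) → memory block 2 (remaining 20 MB)
P4 (19 MB) → memory block 2 (remaining 1 MB)
P5 (38 MB) → memory block 3 (remaining 26 MB)
P6 (46 MB) → memory block 4 (remaining 18 MB)
P7 (11 MB) → memory block 3 (remaining 15 MB)
P8 (5 MB) → memory block 4 (remaining 13 MB)
P9 (41 MB) → memory block 5 (remaining 23 MB)
P10 (34 MB) → memory block 6 (remaining 30 MB)
P11 (48 MB) → memory block 7 (remaining 16 MB)
P12 (45 MB) → memory block 8 (remaining 19 MB)
8 memory blocks × 64 MB = 512 MB; used 385 MB; unused 127 MB.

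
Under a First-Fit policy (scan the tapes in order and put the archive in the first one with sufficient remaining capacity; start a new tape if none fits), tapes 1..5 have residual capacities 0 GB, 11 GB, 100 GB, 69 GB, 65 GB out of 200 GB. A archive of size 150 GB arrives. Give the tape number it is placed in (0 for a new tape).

0

No tape has ≥ 150 GB free, so a new tape is opened.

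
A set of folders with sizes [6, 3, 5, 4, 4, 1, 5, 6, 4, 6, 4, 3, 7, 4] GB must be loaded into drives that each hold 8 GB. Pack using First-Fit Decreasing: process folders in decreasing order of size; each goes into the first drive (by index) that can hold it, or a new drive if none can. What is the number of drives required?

9

Sorted descending: 7, 6, 6, 6, 5, 5, 4, 4, 4, 4, 4, 3, 3, 1.
Put 7 GB in drive 1; 1 GB remain.
Put 6 GB in drive 2; 2 GB remain.
Put 6 GB in drive 3; 2 GB remain.
Put 6 GB in drive 4; 2 GB remain.
Put 5 GB in drive 5; 3 GB remain.
Put 5 GB in drive 6; 3 GB remain.
Put 4 GB in drive 7; 4 GB remain.
Put 4 GB in drive 7; 0 GB remain.
Put 4 GB in drive 8; 4 GB remain.
Put 4 GB in drive 8; 0 GB remain.
Put 4 GB in drive 9; 4 GB remain.
Put 3 GB in drive 5; 0 GB remain.
Put 3 GB in drive 6; 0 GB remain.
Put 1 GB in drive 1; 0 GB remain.
Final drives: [7,1] [6] [6] [6] [5,3] [5,3] [4,4] [4,4] [4].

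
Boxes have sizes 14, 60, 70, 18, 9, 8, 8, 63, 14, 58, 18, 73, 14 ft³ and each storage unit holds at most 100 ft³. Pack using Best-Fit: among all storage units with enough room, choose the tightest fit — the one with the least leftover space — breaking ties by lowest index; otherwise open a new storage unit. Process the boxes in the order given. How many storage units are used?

Put 14 ft³ in storage unit 1; 86 ft³ remain.
Put 60 ft³ in storage unit 1; 26 ft³ remain.
Put 70 ft³ in storage unit 2; 30 ft³ remain.
Put 18 ft³ in storage unit 1; 8 ft³ remain.
Put 9 ft³ in storage unit 2; 21 ft³ remain.
Put 8 ft³ in storage unit 1; 0 ft³ remain.
Put 8 ft³ in storage unit 2; 13 ft³ remain.
Put 63 ft³ in storage unit 3; 37 ft³ remain.
Put 14 ft³ in storage unit 3; 23 ft³ remain.
Put 58 ft³ in storage unit 4; 42 ft³ remain.
Put 18 ft³ in storage unit 3; 5 ft³ remain.
Put 73 ft³ in storage unit 5; 27 ft³ remain.
Put 14 ft³ in storage unit 5; 13 ft³ remain.

5 storage units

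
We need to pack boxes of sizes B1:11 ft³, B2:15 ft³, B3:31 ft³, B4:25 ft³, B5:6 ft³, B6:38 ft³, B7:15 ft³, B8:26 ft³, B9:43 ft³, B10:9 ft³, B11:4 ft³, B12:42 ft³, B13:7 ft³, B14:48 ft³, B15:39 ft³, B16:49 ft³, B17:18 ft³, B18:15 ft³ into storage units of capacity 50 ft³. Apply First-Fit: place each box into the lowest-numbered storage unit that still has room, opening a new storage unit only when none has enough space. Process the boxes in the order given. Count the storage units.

10

B1 (11 ft³) → storage unit 1 (remaining 39 ft³)
B2 (15 ft³) → storage unit 1 (remaining 24 ft³)
B3 (31 ft³) → storage unit 2 (remaining 19 ft³)
B4 (25 ft³) → storage unit 3 (remaining 25 ft³)
B5 (6 ft³) → storage unit 1 (remaining 18 ft³)
B6 (38 ft³) → storage unit 4 (remaining 12 ft³)
B7 (15 ft³) → storage unit 1 (remaining 3 ft³)
B8 (26 ft³) → storage unit 5 (remaining 24 ft³)
B9 (43 ft³) → storage unit 6 (remaining 7 ft³)
B10 (9 ft³) → storage unit 2 (remaining 10 ft³)
B11 (4 ft³) → storage unit 2 (remaining 6 ft³)
B12 (42 ft³) → storage unit 7 (remaining 8 ft³)
B13 (7 ft³) → storage unit 3 (remaining 18 ft³)
B14 (48 ft³) → storage unit 8 (remaining 2 ft³)
B15 (39 ft³) → storage unit 9 (remaining 11 ft³)
B16 (49 ft³) → storage unit 10 (remaining 1 ft³)
B17 (18 ft³) → storage unit 3 (remaining 0 ft³)
B18 (15 ft³) → storage unit 5 (remaining 9 ft³)
Final storage units: [11,15,6,15] [31,9,4] [25,7,18] [38] [26,15] [43] [42] [48] [39] [49].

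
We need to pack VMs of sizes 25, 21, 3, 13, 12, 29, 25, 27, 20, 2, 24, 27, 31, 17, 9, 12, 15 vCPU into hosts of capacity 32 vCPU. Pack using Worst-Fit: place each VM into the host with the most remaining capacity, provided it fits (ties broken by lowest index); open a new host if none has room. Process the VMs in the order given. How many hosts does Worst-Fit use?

12

host 1: place 25 vCPU, 7 vCPU left
host 2: place 21 vCPU, 11 vCPU left
host 2: place 3 vCPU, 8 vCPU left
host 3: place 13 vCPU, 19 vCPU left
host 3: place 12 vCPU, 7 vCPU left
host 4: place 29 vCPU, 3 vCPU left
host 5: place 25 vCPU, 7 vCPU left
host 6: place 27 vCPU, 5 vCPU left
host 7: place 20 vCPU, 12 vCPU left
host 7: place 2 vCPU, 10 vCPU left
host 8: place 24 vCPU, 8 vCPU left
host 9: place 27 vCPU, 5 vCPU left
host 10: place 31 vCPU, 1 vCPU left
host 11: place 17 vCPU, 15 vCPU left
host 11: place 9 vCPU, 6 vCPU left
host 12: place 12 vCPU, 20 vCPU left
host 12: place 15 vCPU, 5 vCPU left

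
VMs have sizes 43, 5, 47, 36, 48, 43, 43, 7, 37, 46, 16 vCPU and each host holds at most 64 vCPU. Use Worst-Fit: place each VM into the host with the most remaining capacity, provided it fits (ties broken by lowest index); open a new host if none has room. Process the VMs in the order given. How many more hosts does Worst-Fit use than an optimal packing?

0

Worst-Fit: [43,5] [47] [36,7] [48] [43] [43] [37,16] [46] → 8 hosts.
8 VMs exceed 32 vCPU (half the capacity), and no two of those can share a host, so at least 8 hosts are needed.
So 8 is already optimal.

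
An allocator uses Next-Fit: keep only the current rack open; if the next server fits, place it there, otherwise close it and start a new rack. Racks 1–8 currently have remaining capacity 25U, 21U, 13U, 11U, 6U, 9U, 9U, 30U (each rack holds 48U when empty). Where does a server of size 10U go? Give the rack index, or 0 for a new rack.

Next-Fit only looks at rack 8, which has 30U free.
10U fits there.

8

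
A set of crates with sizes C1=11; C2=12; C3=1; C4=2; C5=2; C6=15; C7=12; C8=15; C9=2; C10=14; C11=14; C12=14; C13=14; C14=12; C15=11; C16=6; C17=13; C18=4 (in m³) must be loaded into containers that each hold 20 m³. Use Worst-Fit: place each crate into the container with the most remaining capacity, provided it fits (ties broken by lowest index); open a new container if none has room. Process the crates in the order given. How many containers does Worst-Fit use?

container 1: place C1 (11 m³), 9 m³ left
container 2: place C2 (12 m³), 8 m³ left
container 1: place C3 (1 m³), 8 m³ left
container 1: place C4 (2 m³), 6 m³ left
container 2: place C5 (2 m³), 6 m³ left
container 3: place C6 (15 m³), 5 m³ left
container 4: place C7 (12 m³), 8 m³ left
container 5: place C8 (15 m³), 5 m³ left
container 4: place C9 (2 m³), 6 m³ left
container 6: place C10 (14 m³), 6 m³ left
container 7: place C11 (14 m³), 6 m³ left
container 8: place C12 (14 m³), 6 m³ left
container 9: place C13 (14 m³), 6 m³ left
container 10: place C14 (12 m³), 8 m³ left
container 11: place C15 (11 m³), 9 m³ left
container 11: place C16 (6 m³), 3 m³ left
container 12: place C17 (13 m³), 7 m³ left
container 10: place C18 (4 m³), 4 m³ left

12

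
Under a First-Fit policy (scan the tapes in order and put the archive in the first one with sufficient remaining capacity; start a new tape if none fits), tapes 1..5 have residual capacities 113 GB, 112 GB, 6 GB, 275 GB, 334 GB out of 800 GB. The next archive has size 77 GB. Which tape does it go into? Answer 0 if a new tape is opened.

Tapes with room: tape 1 (113 GB), tape 2 (112 GB), tape 4 (275 GB), tape 5 (334 GB).
The first with room is tape 1.

1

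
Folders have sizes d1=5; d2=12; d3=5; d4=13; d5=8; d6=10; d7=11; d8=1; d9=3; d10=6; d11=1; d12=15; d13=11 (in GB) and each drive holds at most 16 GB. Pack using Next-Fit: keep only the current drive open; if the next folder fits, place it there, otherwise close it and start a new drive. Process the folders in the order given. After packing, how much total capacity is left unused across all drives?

59

Put d1 (5 GB) in drive 1; 11 GB remain.
Put d2 (12 GB) in drive 2; 4 GB remain.
Put d3 (5 GB) in drive 3; 11 GB remain.
Put d4 (13 GB) in drive 4; 3 GB remain.
Put d5 (8 GB) in drive 5; 8 GB remain.
Put d6 (10 GB) in drive 6; 6 GB remain.
Put d7 (11 GB) in drive 7; 5 GB remain.
Put d8 (1 GB) in drive 7; 4 GB remain.
Put d9 (3 GB) in drive 7; 1 GB remain.
Put d10 (6 GB) in drive 8; 10 GB remain.
Put d11 (1 GB) in drive 8; 9 GB remain.
Put d12 (15 GB) in drive 9; 1 GB remain.
Put d13 (11 GB) in drive 10; 5 GB remain.
10 drives × 16 GB = 160 GB; used 101 GB; unused 59 GB.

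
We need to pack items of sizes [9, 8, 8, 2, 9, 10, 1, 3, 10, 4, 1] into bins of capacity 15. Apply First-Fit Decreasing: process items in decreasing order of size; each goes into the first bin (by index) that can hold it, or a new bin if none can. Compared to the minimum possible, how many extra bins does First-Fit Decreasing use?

First-Fit Decreasing: [10,4,1] [10,3,2] [9,1] [9] [8] [8] → 6 bins.
6 items exceed 7.5 (half the capacity), and no two of those can share a bin, so at least 6 bins are needed.
So 6 is already optimal.

0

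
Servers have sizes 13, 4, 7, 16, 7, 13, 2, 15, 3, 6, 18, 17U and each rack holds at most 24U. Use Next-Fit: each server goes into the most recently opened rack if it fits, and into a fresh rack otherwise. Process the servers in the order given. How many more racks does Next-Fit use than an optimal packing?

0

Next-Fit: [13,4,7] [16,7] [13,2] [15,3,6] [18] [17] → 6 racks.
Total size 121U; any packing needs at least ⌈121/24⌉ = 6 racks.
So 6 is already optimal.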